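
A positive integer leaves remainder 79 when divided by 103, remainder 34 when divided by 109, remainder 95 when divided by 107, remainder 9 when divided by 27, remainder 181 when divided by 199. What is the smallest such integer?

From x ≡ 79 (mod 103) write x = 79 + 103t. Substituting into x ≡ 34 (mod 109) gives 103t ≡ 64 (mod 109), and since 103⁻¹ ≡ 18 (mod 109), t ≡ 62. Hence x ≡ 79 + 103·62 = 6465 (mod 11227).
From x ≡ 6465 (mod 11227) write x = 6465 + 11227t. Substituting into x ≡ 95 (mod 107) gives 11227t ≡ 50 (mod 107), and since 99⁻¹ ≡ 40 (mod 107), t ≡ 74. Hence x ≡ 6465 + 11227·74 = 837263 (mod 1201289).
From x ≡ 837263 (mod 1201289) write x = 837263 + 1201289t. Substituting into x ≡ 9 (mod 27) gives 1201289t ≡ 16 (mod 27), and since 5⁻¹ ≡ 11 (mod 27), t ≡ 14. Hence x ≡ 837263 + 1201289·14 = 17655309 (mod 32434803).
From x ≡ 17655309 (mod 32434803) write x = 17655309 + 32434803t. Substituting into x ≡ 181 (mod 199) gives 32434803t ≡ 152 (mod 199), and since 191⁻¹ ≡ 174 (mod 199), t ≡ 180. Hence x ≡ 17655309 + 32434803·180 = 5855919849 (mod 6454525797).

5855919849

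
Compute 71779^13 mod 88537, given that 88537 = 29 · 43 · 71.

39520

Mod 29: 71779 ≡ 4; 4^13 ≡ 22 (mod 29).
Mod 43: 71779 ≡ 12; 12^13 ≡ 3 (mod 43).
Mod 71: 71779 ≡ 69; 69^13 ≡ 44 (mod 71).
Combine by CRT: x ≡ 22 (mod 29), x ≡ 3 (mod 43), x ≡ 44 (mod 71) ⇒ x ≡ 39520 (mod 88537).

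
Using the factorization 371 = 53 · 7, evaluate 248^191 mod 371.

Mod 53: 248 ≡ 36; by Fermat, exponent reduces to 191 mod 52 = 35; 36^35 ≡ 15 (mod 53).
Mod 7: 248 ≡ 3; by Fermat, exponent reduces to 191 mod 6 = 5; 3^5 ≡ 5 (mod 7).
Combine by CRT: x ≡ 15 (mod 53), x ≡ 5 (mod 7) ⇒ x ≡ 68 (mod 371).

68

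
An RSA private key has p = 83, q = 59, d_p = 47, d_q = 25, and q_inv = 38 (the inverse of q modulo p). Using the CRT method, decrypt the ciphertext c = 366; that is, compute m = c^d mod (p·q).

4283

m₁ = c^(d_p) mod p: c ≡ 34 (mod 83), and 34^47 mod 83 = 50.
m₂ = c^(d_q) mod q: c ≡ 12 (mod 59), and 12^25 mod 59 = 35.
h = q_inv·(m₁ − m₂) mod p = 38·(50 − 35) mod 83 = 72.
m = m₂ + h·q = 35 + 72·59 = 4283.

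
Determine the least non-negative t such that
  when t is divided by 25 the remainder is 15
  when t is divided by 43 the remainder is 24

540

Combine the congruences pairwise.
From t ≡ 15 (mod 25) write t = 15 + 25s. Substituting into t ≡ 24 (mod 43) gives 25s ≡ 9 (mod 43), and since 25⁻¹ ≡ 31 (mod 43), s ≡ 21. Hence t ≡ 15 + 25·21 = 540 (mod 1075).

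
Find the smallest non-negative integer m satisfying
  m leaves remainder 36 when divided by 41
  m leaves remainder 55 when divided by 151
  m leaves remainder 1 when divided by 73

The moduli are pairwise coprime; N = 41·151·73 = 451943.
N/41 = 11023; 11023 ≡ 35 (mod 41); 35·34 ≡ 1, so inverse 34.
N/151 = 2993; 2993 ≡ 124 (mod 151); 124·123 ≡ 1, so inverse 123.
N/73 = 6191; 6191 ≡ 59 (mod 73); 59·26 ≡ 1, so inverse 26.
m ≡ 36·11023·34 + 55·2993·123 + 1·6191·26 = 33900763.
33900763 mod 451943 = 5038.

5038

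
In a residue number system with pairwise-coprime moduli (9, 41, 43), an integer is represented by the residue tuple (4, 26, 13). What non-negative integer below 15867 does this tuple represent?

The moduli are pairwise coprime; N = 9·41·43 = 15867.
N/9 = 1763; 1763 ≡ 8 (mod 9); 8·8 ≡ 1, so inverse 8.
N/41 = 387; 387 ≡ 18 (mod 41); 18·16 ≡ 1, so inverse 16.
N/43 = 369; 369 ≡ 25 (mod 43); 25·31 ≡ 1, so inverse 31.
x ≡ 4·1763·8 + 26·387·16 + 13·369·31 = 366115.
366115 mod 15867 = 1174.

1174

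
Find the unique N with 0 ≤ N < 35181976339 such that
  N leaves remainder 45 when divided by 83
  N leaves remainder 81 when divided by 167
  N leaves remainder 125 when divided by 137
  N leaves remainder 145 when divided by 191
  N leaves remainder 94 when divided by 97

The moduli are pairwise coprime; M = 83·167·137·191·97 = 35181976339.
M/83 = 423879233; 423879233 ≡ 59 (mod 83); 59·38 ≡ 1, so inverse 38.
M/167 = 210670517; 210670517 ≡ 17 (mod 167); 17·59 ≡ 1, so inverse 59.
M/137 = 256802747; 256802747 ≡ 83 (mod 137); 83·104 ≡ 1, so inverse 104.
M/191 = 184198829; 184198829 ≡ 148 (mod 191); 148·151 ≡ 1, so inverse 151.
M/97 = 362700787; 362700787 ≡ 36 (mod 97); 36·62 ≡ 1, so inverse 62.
N ≡ 45·423879233·38 + 81·210670517·59 + 125·256802747·104 + 145·184198829·151 + 94·362700787·62 = 11216917147764.
11216917147764 mod 35181976339 = 29048671962.

29048671962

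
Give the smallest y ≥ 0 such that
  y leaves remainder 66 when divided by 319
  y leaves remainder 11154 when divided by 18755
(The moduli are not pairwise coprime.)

442519

Combine the congruences pairwise.
gcd(319, 18755) = 11 and 11 | (11154 − 66), so the pair is consistent; merging gives y ≡ 442519 (mod 543895), where 543895 = lcm(319, 18755).
The solution is unique modulo lcm(319, 18755) = 543895.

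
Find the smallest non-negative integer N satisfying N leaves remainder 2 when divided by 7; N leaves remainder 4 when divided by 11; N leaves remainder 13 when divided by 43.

From N ≡ 2 (mod 7) write N = 2 + 7t. Substituting into N ≡ 4 (mod 11) gives 7t ≡ 2 (mod 11), and since 7⁻¹ ≡ 8 (mod 11), t ≡ 5. Hence N ≡ 2 + 7·5 = 37 (mod 77).
From N ≡ 37 (mod 77) write N = 37 + 77t. Substituting into N ≡ 13 (mod 43) gives 77t ≡ 19 (mod 43), and since 34⁻¹ ≡ 19 (mod 43), t ≡ 17. Hence N ≡ 37 + 77·17 = 1346 (mod 3311).

1346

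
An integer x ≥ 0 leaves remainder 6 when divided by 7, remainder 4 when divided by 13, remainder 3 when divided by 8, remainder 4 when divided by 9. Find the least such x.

Combine the congruences pairwise.
From x ≡ 6 (mod 7) write x = 6 + 7t. Substituting into x ≡ 4 (mod 13) gives 7t ≡ 11 (mod 13), and since 7⁻¹ ≡ 2 (mod 13), t ≡ 9. Hence x ≡ 6 + 7·9 = 69 (mod 91).
From x ≡ 69 (mod 91) write x = 69 + 91t. Substituting into x ≡ 3 (mod 8) gives 91t ≡ 6 (mod 8), and since 3⁻¹ ≡ 3 (mod 8), t ≡ 2. Hence x ≡ 69 + 91·2 = 251 (mod 728).
From x ≡ 251 (mod 728) write x = 251 + 728t. Substituting into x ≡ 4 (mod 9) gives 728t ≡ 5 (mod 9), and since 8⁻¹ ≡ 8 (mod 9), t ≡ 4. Hence x ≡ 251 + 728·4 = 3163 (mod 6552).

3163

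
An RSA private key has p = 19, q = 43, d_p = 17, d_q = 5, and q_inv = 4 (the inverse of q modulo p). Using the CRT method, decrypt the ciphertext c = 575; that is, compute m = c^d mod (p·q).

m₁ = c^(d_p) mod p: c ≡ 5 (mod 19), and 5^17 mod 19 = 4.
m₂ = c^(d_q) mod q: c ≡ 16 (mod 43), and 16^5 mod 43 = 21.
h = q_inv·(m₁ − m₂) mod p = 4·(4 − 21) mod 19 = 8.
m = m₂ + h·q = 21 + 8·43 = 365.

365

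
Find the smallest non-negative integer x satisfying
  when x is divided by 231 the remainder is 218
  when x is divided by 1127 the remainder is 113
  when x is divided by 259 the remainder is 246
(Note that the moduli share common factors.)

470072

gcd(231, 1127) = 7 and 7 | (113 − 218), so the pair is consistent; merging gives x ≡ 23780 (mod 37191), where 37191 = lcm(231, 1127).
gcd(37191, 259) = 7 and 7 | (246 − 23780), so the pair is consistent; merging gives x ≡ 470072 (mod 1376067), where 1376067 = lcm(37191, 259).
The solution is unique modulo lcm(231, 1127, 259) = 1376067.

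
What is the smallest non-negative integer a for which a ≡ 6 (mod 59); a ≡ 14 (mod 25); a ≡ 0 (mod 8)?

Combine the congruences pairwise.
From a ≡ 6 (mod 59) write a = 6 + 59t. Substituting into a ≡ 14 (mod 25) gives 59t ≡ 8 (mod 25), and since 9⁻¹ ≡ 14 (mod 25), t ≡ 12. Hence a ≡ 6 + 59·12 = 714 (mod 1475).
From a ≡ 714 (mod 1475) write a = 714 + 1475t. Substituting into a ≡ 0 (mod 8) gives 1475t ≡ 6 (mod 8), and since 3⁻¹ ≡ 3 (mod 8), t ≡ 2. Hence a ≡ 714 + 1475·2 = 3664 (mod 11800).

3664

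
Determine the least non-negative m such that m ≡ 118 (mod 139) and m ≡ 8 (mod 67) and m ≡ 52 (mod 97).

From m ≡ 118 (mod 139) write m = 118 + 139t. Substituting into m ≡ 8 (mod 67) gives 139t ≡ 24 (mod 67), and since 5⁻¹ ≡ 27 (mod 67), t ≡ 45. Hence m ≡ 118 + 139·45 = 6373 (mod 9313).
From m ≡ 6373 (mod 9313) write m = 6373 + 9313t. Substituting into m ≡ 52 (mod 97) gives 9313t ≡ 81 (mod 97), and since 1⁻¹ ≡ 1 (mod 97), t ≡ 81. Hence m ≡ 6373 + 9313·81 = 760726 (mod 903361).

760726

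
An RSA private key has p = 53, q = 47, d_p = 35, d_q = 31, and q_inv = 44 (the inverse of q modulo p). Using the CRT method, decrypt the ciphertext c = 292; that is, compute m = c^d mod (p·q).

2229

m₁ = c^(d_p) mod p: c ≡ 27 (mod 53), and 27^35 mod 53 = 3.
m₂ = c^(d_q) mod q: c ≡ 10 (mod 47), and 10^31 mod 47 = 20.
h = q_inv·(m₁ − m₂) mod p = 44·(3 − 20) mod 53 = 47.
m = m₂ + h·q = 20 + 47·47 = 2229.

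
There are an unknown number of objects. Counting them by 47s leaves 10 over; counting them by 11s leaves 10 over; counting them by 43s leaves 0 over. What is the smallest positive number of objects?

17071

The moduli are pairwise coprime; M = 47·11·43 = 22231.
M/47 = 473; 473 ≡ 3 (mod 47); 3·16 ≡ 1, so inverse 16.
M/11 = 2021; 2021 ≡ 8 (mod 11); 8·7 ≡ 1, so inverse 7.
M/43 = 517; 517 ≡ 1 (mod 43), inverse 1.
N ≡ 10·473·16 + 10·2021·7 + 0·517·1 = 217150.
217150 mod 22231 = 17071.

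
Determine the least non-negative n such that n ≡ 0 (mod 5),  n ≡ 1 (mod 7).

From n ≡ 0 (mod 5) write n = 0 + 5t. Substituting into n ≡ 1 (mod 7) gives 5t ≡ 1 (mod 7), and since 5⁻¹ ≡ 3 (mod 7), t ≡ 3. Hence n ≡ 0 + 5·3 = 15 (mod 35).

15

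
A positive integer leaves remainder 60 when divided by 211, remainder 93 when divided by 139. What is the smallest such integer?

8711

From k ≡ 60 (mod 211) write k = 60 + 211t. Substituting into k ≡ 93 (mod 139) gives 211t ≡ 33 (mod 139), and since 72⁻¹ ≡ 56 (mod 139), t ≡ 41. Hence k ≡ 60 + 211·41 = 8711 (mod 29329).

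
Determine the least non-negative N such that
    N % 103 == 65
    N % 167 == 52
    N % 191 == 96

The moduli are pairwise coprime; M = 103·167·191 = 3285391.
M/103 = 31897; 31897 ≡ 70 (mod 103); 70·78 ≡ 1, so inverse 78.
M/167 = 19673; 19673 ≡ 134 (mod 167); 134·86 ≡ 1, so inverse 86.
M/191 = 17201; 17201 ≡ 11 (mod 191); 11·139 ≡ 1, so inverse 139.
N ≡ 65·31897·78 + 52·19673·86 + 96·17201·139 = 479225590.
479225590 mod 3285391 = 2843895.

2843895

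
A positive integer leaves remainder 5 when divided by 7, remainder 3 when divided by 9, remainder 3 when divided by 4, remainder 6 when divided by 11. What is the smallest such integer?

The moduli are pairwise coprime; N = 7·9·4·11 = 2772.
N/7 = 396; 396 ≡ 4 (mod 7); 4·2 ≡ 1, so inverse 2.
N/9 = 308; 308 ≡ 2 (mod 9); 2·5 ≡ 1, so inverse 5.
N/4 = 693; 693 ≡ 1 (mod 4), inverse 1.
N/11 = 252; 252 ≡ 10 (mod 11); 10·10 ≡ 1, so inverse 10.
x ≡ 5·396·2 + 3·308·5 + 3·693·1 + 6·252·10 = 25779.
25779 mod 2772 = 831.

831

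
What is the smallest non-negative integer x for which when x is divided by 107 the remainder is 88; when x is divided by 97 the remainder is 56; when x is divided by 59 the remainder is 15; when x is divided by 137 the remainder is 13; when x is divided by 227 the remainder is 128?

From x ≡ 88 (mod 107) write x = 88 + 107t. Substituting into x ≡ 56 (mod 97) gives 107t ≡ 65 (mod 97), and since 10⁻¹ ≡ 68 (mod 97), t ≡ 55. Hence x ≡ 88 + 107·55 = 5973 (mod 10379).
From x ≡ 5973 (mod 10379) write x = 5973 + 10379t. Substituting into x ≡ 15 (mod 59) gives 10379t ≡ 1 (mod 59), and since 54⁻¹ ≡ 47 (mod 59), t ≡ 47. Hence x ≡ 5973 + 10379·47 = 493786 (mod 612361).
From x ≡ 493786 (mod 612361) write x = 493786 + 612361t. Substituting into x ≡ 13 (mod 137) gives 612361t ≡ 112 (mod 137), and since 108⁻¹ ≡ 85 (mod 137), t ≡ 67. Hence x ≡ 493786 + 612361·67 = 41521973 (mod 83893457).
From x ≡ 41521973 (mod 83893457) write x = 41521973 + 83893457t. Substituting into x ≡ 128 (mod 227) gives 83893457t ≡ 87 (mod 227), and since 159⁻¹ ≡ 10 (mod 227), t ≡ 189. Hence x ≡ 41521973 + 83893457·189 = 15897385346 (mod 19043814739).

15897385346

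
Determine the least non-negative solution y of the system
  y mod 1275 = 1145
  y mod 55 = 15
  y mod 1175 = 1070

614420

gcd(1275, 55) = 5 and 5 | (15 − 1145), so the pair is consistent; merging gives y ≡ 11345 (mod 14025), where 14025 = lcm(1275, 55).
gcd(14025, 1175) = 25 and 25 | (1070 − 11345), so the pair is consistent; merging gives y ≡ 614420 (mod 659175), where 659175 = lcm(14025, 1175).
The solution is unique modulo lcm(1275, 55, 1175) = 659175.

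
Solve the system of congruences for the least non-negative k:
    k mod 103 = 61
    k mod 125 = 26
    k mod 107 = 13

1367901

From k ≡ 61 (mod 103) write k = 61 + 103t. Substituting into k ≡ 26 (mod 125) gives 103t ≡ 90 (mod 125), and since 103⁻¹ ≡ 17 (mod 125), t ≡ 30. Hence k ≡ 61 + 103·30 = 3151 (mod 12875).
From k ≡ 3151 (mod 12875) write k = 3151 + 12875t. Substituting into k ≡ 13 (mod 107) gives 12875t ≡ 72 (mod 107), and since 35⁻¹ ≡ 52 (mod 107), t ≡ 106. Hence k ≡ 3151 + 12875·106 = 1367901 (mod 1377625).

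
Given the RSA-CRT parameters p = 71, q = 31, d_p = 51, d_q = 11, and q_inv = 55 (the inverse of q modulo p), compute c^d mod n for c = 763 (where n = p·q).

m₁ = c^(d_p) mod p: c ≡ 53 (mod 71), and 53^51 mod 71 = 63.
m₂ = c^(d_q) mod q: c ≡ 19 (mod 31), and 19^11 mod 31 = 10.
h = q_inv·(m₁ − m₂) mod p = 55·(63 − 10) mod 71 = 4.
m = m₂ + h·q = 10 + 4·31 = 134.

134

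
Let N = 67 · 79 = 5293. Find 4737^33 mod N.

Mod 67: 4737 ≡ 47; 47^33 ≡ 1 (mod 67).
Mod 79: 4737 ≡ 76; 76^33 ≡ 22 (mod 79).
Combine by CRT: x ≡ 1 (mod 67), x ≡ 22 (mod 79) ⇒ x ≡ 1207 (mod 5293).

1207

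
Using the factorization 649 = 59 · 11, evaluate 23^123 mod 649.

Mod 59: 23 ≡ 23; by Fermat, exponent reduces to 123 mod 58 = 7; 23^7 ≡ 52 (mod 59).
Mod 11: 23 ≡ 1; by Fermat, exponent reduces to 123 mod 10 = 3; 1^3 ≡ 1 (mod 11).
Combine by CRT: x ≡ 52 (mod 59), x ≡ 1 (mod 11) ⇒ x ≡ 111 (mod 649).

111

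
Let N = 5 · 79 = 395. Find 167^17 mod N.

Mod 5: 167 ≡ 2; by Fermat, exponent reduces to 17 mod 4 = 1; 2^1 ≡ 2 (mod 5).
Mod 79: 167 ≡ 9; 9^17 ≡ 13 (mod 79).
Combine by CRT: x ≡ 2 (mod 5), x ≡ 13 (mod 79) ⇒ x ≡ 92 (mod 395).

92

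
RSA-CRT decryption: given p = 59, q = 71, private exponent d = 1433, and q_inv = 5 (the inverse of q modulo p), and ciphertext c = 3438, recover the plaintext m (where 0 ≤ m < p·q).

d_p = d mod (p−1) = 1433 mod 58 = 41; d_q = d mod (q−1) = 33.
m₁ = c^(d_p) mod p: c ≡ 16 (mod 59), and 16^41 mod 59 = 45.
m₂ = c^(d_q) mod q: c ≡ 30 (mod 71), and 30^33 mod 71 = 37.
h = q_inv·(m₁ − m₂) mod p = 5·(45 − 37) mod 59 = 40.
m = m₂ + h·q = 37 + 40·71 = 2877.

2877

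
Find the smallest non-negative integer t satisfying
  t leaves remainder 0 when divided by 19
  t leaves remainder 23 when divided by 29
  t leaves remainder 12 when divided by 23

The moduli are pairwise coprime; N = 19·29·23 = 12673.
N/19 = 667; 667 ≡ 2 (mod 19); 2·10 ≡ 1, so inverse 10.
N/29 = 437; 437 ≡ 2 (mod 29); 2·15 ≡ 1, so inverse 15.
N/23 = 551; 551 ≡ 22 (mod 23); 22·22 ≡ 1, so inverse 22.
t ≡ 0·667·10 + 23·437·15 + 12·551·22 = 296229.
296229 mod 12673 = 4750.

4750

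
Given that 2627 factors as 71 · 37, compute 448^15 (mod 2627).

2453

Mod 71: 448 ≡ 22; 22^15 ≡ 39 (mod 71).
Mod 37: 448 ≡ 4; 4^15 ≡ 11 (mod 37).
Combine by CRT: x ≡ 39 (mod 71), x ≡ 11 (mod 37) ⇒ x ≡ 2453 (mod 2627).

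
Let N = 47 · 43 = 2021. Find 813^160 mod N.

742

Mod 47: 813 ≡ 14; by Fermat, exponent reduces to 160 mod 46 = 22; 14^22 ≡ 37 (mod 47).
Mod 43: 813 ≡ 39; by Fermat, exponent reduces to 160 mod 42 = 34; 39^34 ≡ 11 (mod 43).
Combine by CRT: x ≡ 37 (mod 47), x ≡ 11 (mod 43) ⇒ x ≡ 742 (mod 2021).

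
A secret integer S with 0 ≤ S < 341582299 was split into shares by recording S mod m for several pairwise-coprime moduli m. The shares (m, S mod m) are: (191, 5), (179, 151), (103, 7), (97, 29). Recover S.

154884197

From S ≡ 5 (mod 191) write S = 5 + 191t. Substituting into S ≡ 151 (mod 179) gives 191t ≡ 146 (mod 179), and since 12⁻¹ ≡ 15 (mod 179), t ≡ 42. Hence S ≡ 5 + 191·42 = 8027 (mod 34189).
From S ≡ 8027 (mod 34189) write S = 8027 + 34189t. Substituting into S ≡ 7 (mod 103) gives 34189t ≡ 14 (mod 103), and since 96⁻¹ ≡ 44 (mod 103), t ≡ 101. Hence S ≡ 8027 + 34189·101 = 3461116 (mod 3521467).
From S ≡ 3461116 (mod 3521467) write S = 3461116 + 3521467t. Substituting into S ≡ 29 (mod 97) gives 3521467t ≡ 67 (mod 97), and since 76⁻¹ ≡ 60 (mod 97), t ≡ 43. Hence S ≡ 3461116 + 3521467·43 = 154884197 (mod 341582299).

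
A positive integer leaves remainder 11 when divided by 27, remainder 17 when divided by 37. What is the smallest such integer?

794

From m ≡ 11 (mod 27) write m = 11 + 27t. Substituting into m ≡ 17 (mod 37) gives 27t ≡ 6 (mod 37), and since 27⁻¹ ≡ 11 (mod 37), t ≡ 29. Hence m ≡ 11 + 27·29 = 794 (mod 999).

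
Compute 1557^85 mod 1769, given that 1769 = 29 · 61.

1557

Mod 29: 1557 ≡ 20; by Fermat, exponent reduces to 85 mod 28 = 1; 20^1 ≡ 20 (mod 29).
Mod 61: 1557 ≡ 32; by Fermat, exponent reduces to 85 mod 60 = 25; 32^25 ≡ 32 (mod 61).
Combine by CRT: x ≡ 20 (mod 29), x ≡ 32 (mod 61) ⇒ x ≡ 1557 (mod 1769).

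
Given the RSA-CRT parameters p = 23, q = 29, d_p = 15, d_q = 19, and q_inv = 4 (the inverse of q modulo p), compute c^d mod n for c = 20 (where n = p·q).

517

m₁ = c^(d_p) mod p: c ≡ 20 (mod 23), and 20^15 mod 23 = 11.
m₂ = c^(d_q) mod q: c ≡ 20 (mod 29), and 20^19 mod 29 = 24.
h = q_inv·(m₁ − m₂) mod p = 4·(11 − 24) mod 23 = 17.
m = m₂ + h·q = 24 + 17·29 = 517.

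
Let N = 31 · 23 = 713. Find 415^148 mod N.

231

Mod 31: 415 ≡ 12; by Fermat, exponent reduces to 148 mod 30 = 28; 12^28 ≡ 14 (mod 31).
Mod 23: 415 ≡ 1; by Fermat, exponent reduces to 148 mod 22 = 16; 1^16 ≡ 1 (mod 23).
Combine by CRT: x ≡ 14 (mod 31), x ≡ 1 (mod 23) ⇒ x ≡ 231 (mod 713).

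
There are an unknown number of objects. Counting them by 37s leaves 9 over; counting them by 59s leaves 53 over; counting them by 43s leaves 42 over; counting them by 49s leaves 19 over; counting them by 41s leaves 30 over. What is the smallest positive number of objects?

From N ≡ 9 (mod 37) write N = 9 + 37t. Substituting into N ≡ 53 (mod 59) gives 37t ≡ 44 (mod 59), and since 37⁻¹ ≡ 8 (mod 59), t ≡ 57. Hence N ≡ 9 + 37·57 = 2118 (mod 2183).
From N ≡ 2118 (mod 2183) write N = 2118 + 2183t. Substituting into N ≡ 42 (mod 43) gives 2183t ≡ 31 (mod 43), and since 33⁻¹ ≡ 30 (mod 43), t ≡ 27. Hence N ≡ 2118 + 2183·27 = 61059 (mod 93869).
From N ≡ 61059 (mod 93869) write N = 61059 + 93869t. Substituting into N ≡ 19 (mod 49) gives 93869t ≡ 14 (mod 49), and since 34⁻¹ ≡ 13 (mod 49), t ≡ 35. Hence N ≡ 61059 + 93869·35 = 3346474 (mod 4599581).
From N ≡ 3346474 (mod 4599581) write N = 3346474 + 4599581t. Substituting into N ≡ 30 (mod 41) gives 4599581t ≡ 17 (mod 41), and since 37⁻¹ ≡ 10 (mod 41), t ≡ 6. Hence N ≡ 3346474 + 4599581·6 = 30943960 (mod 188582821).

30943960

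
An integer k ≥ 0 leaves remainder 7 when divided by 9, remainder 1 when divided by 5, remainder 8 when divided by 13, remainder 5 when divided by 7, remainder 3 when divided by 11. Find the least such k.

34081

The moduli are pairwise coprime; N = 9·5·13·7·11 = 45045.
N/9 = 5005; 5005 ≡ 1 (mod 9), inverse 1.
N/5 = 9009; 9009 ≡ 4 (mod 5); 4·4 ≡ 1, so inverse 4.
N/13 = 3465; 3465 ≡ 7 (mod 13); 7·2 ≡ 1, so inverse 2.
N/7 = 6435; 6435 ≡ 2 (mod 7); 2·4 ≡ 1, so inverse 4.
N/11 = 4095; 4095 ≡ 3 (mod 11); 3·4 ≡ 1, so inverse 4.
k ≡ 7·5005·1 + 1·9009·4 + 8·3465·2 + 5·6435·4 + 3·4095·4 = 304351.
304351 mod 45045 = 34081.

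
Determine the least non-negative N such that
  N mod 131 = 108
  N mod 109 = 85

13601

From N ≡ 108 (mod 131) write N = 108 + 131t. Substituting into N ≡ 85 (mod 109) gives 131t ≡ 86 (mod 109), and since 22⁻¹ ≡ 5 (mod 109), t ≡ 103. Hence N ≡ 108 + 131·103 = 13601 (mod 14279).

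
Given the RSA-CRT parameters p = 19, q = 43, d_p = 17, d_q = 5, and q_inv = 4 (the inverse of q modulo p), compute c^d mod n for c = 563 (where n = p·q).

m₁ = c^(d_p) mod p: c ≡ 12 (mod 19), and 12^17 mod 19 = 8.
m₂ = c^(d_q) mod q: c ≡ 4 (mod 43), and 4^5 mod 43 = 35.
h = q_inv·(m₁ − m₂) mod p = 4·(8 − 35) mod 19 = 6.
m = m₂ + h·q = 35 + 6·43 = 293.

293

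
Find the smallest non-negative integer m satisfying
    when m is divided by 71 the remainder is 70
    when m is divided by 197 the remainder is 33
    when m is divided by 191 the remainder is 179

From m ≡ 70 (mod 71) write m = 70 + 71t. Substituting into m ≡ 33 (mod 197) gives 71t ≡ 160 (mod 197), and since 71⁻¹ ≡ 111 (mod 197), t ≡ 30. Hence m ≡ 70 + 71·30 = 2200 (mod 13987).
From m ≡ 2200 (mod 13987) write m = 2200 + 13987t. Substituting into m ≡ 179 (mod 191) gives 13987t ≡ 80 (mod 191), and since 44⁻¹ ≡ 178 (mod 191), t ≡ 106. Hence m ≡ 2200 + 13987·106 = 1484822 (mod 2671517).

1484822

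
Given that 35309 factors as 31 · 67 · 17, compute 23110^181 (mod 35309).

20258

Mod 31: 23110 ≡ 15; by Fermat, exponent reduces to 181 mod 30 = 1; 15^1 ≡ 15 (mod 31).
Mod 67: 23110 ≡ 62; by Fermat, exponent reduces to 181 mod 66 = 49; 62^49 ≡ 24 (mod 67).
Mod 17: 23110 ≡ 7; by Fermat, exponent reduces to 181 mod 16 = 5; 7^5 ≡ 11 (mod 17).
Combine by CRT: x ≡ 15 (mod 31), x ≡ 24 (mod 67), x ≡ 11 (mod 17) ⇒ x ≡ 20258 (mod 35309).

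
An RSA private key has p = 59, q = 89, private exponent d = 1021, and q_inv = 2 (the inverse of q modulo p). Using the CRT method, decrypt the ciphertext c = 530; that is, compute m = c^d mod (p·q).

1474

d_p = d mod (p−1) = 1021 mod 58 = 35; d_q = d mod (q−1) = 53.
m₁ = c^(d_p) mod p: c ≡ 58 (mod 59), and 58^35 mod 59 = 58.
m₂ = c^(d_q) mod q: c ≡ 85 (mod 89), and 85^53 mod 89 = 50.
h = q_inv·(m₁ − m₂) mod p = 2·(58 − 50) mod 59 = 16.
m = m₂ + h·q = 50 + 16·89 = 1474.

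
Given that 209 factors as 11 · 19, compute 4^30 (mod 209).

Mod 11: 4 ≡ 4; since 10 | 30, by Fermat 4^30 ≡ 1 (mod 11).
Mod 19: 4 ≡ 4; by Fermat, exponent reduces to 30 mod 18 = 12; 4^12 ≡ 7 (mod 19).
Combine by CRT: x ≡ 1 (mod 11), x ≡ 7 (mod 19) ⇒ x ≡ 45 (mod 209).

45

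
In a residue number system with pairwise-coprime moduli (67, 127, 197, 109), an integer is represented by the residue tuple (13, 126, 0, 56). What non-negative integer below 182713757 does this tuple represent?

From x ≡ 13 (mod 67) write x = 13 + 67t. Substituting into x ≡ 126 (mod 127) gives 67t ≡ 113 (mod 127), and since 67⁻¹ ≡ 91 (mod 127), t ≡ 123. Hence x ≡ 13 + 67·123 = 8254 (mod 8509).
From x ≡ 8254 (mod 8509) write x = 8254 + 8509t. Substituting into x ≡ 0 (mod 197) gives 8509t ≡ 20 (mod 197), and since 38⁻¹ ≡ 140 (mod 197), t ≡ 42. Hence x ≡ 8254 + 8509·42 = 365632 (mod 1676273).
From x ≡ 365632 (mod 1676273) write x = 365632 + 1676273t. Substituting into x ≡ 56 (mod 109) gives 1676273t ≡ 10 (mod 109), and since 71⁻¹ ≡ 43 (mod 109), t ≡ 103. Hence x ≡ 365632 + 1676273·103 = 173021751 (mod 182713757).

173021751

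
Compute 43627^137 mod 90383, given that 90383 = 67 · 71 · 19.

Mod 67: 43627 ≡ 10; by Fermat, exponent reduces to 137 mod 66 = 5; 10^5 ≡ 36 (mod 67).
Mod 71: 43627 ≡ 33; by Fermat, exponent reduces to 137 mod 70 = 67; 33^67 ≡ 13 (mod 71).
Mod 19: 43627 ≡ 3; by Fermat, exponent reduces to 137 mod 18 = 11; 3^11 ≡ 10 (mod 19).
Combine by CRT: x ≡ 36 (mod 67), x ≡ 13 (mod 71), x ≡ 10 (mod 19) ⇒ x ≡ 37288 (mod 90383).

37288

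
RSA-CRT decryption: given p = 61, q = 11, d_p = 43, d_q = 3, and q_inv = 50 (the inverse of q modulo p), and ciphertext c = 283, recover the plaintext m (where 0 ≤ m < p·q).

534

m₁ = c^(d_p) mod p: c ≡ 39 (mod 61), and 39^43 mod 61 = 46.
m₂ = c^(d_q) mod q: c ≡ 8 (mod 11), and 8^3 mod 11 = 6.
h = q_inv·(m₁ − m₂) mod p = 50·(46 − 6) mod 61 = 48.
m = m₂ + h·q = 6 + 48·11 = 534.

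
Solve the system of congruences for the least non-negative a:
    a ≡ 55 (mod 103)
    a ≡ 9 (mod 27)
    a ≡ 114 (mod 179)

333054

Combine the congruences pairwise.
From a ≡ 55 (mod 103) write a = 55 + 103t. Substituting into a ≡ 9 (mod 27) gives 103t ≡ 8 (mod 27), and since 22⁻¹ ≡ 16 (mod 27), t ≡ 20. Hence a ≡ 55 + 103·20 = 2115 (mod 2781).
From a ≡ 2115 (mod 2781) write a = 2115 + 2781t. Substituting into a ≡ 114 (mod 179) gives 2781t ≡ 147 (mod 179), and since 96⁻¹ ≡ 69 (mod 179), t ≡ 119. Hence a ≡ 2115 + 2781·119 = 333054 (mod 497799).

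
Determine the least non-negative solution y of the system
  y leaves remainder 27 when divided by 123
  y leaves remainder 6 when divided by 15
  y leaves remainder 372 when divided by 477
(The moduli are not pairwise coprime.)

Combine the congruences pairwise.
gcd(123, 15) = 3 and 3 | (6 − 27), so the pair is consistent; merging gives y ≡ 396 (mod 615), where 615 = lcm(123, 15).
gcd(615, 477) = 3 and 3 | (372 − 396), so the pair is consistent; merging gives y ≡ 89571 (mod 97785), where 97785 = lcm(615, 477).
The solution is unique modulo lcm(123, 15, 477) = 97785.

89571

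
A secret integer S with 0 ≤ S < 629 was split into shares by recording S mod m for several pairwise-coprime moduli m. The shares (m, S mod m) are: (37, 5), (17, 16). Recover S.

From S ≡ 5 (mod 37) write S = 5 + 37t. Substituting into S ≡ 16 (mod 17) gives 37t ≡ 11 (mod 17), and since 3⁻¹ ≡ 6 (mod 17), t ≡ 15. Hence S ≡ 5 + 37·15 = 560 (mod 629).

560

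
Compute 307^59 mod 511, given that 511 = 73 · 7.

Mod 73: 307 ≡ 15; 15^59 ≡ 53 (mod 73).
Mod 7: 307 ≡ 6; by Fermat, exponent reduces to 59 mod 6 = 5; 6^5 ≡ 6 (mod 7).
Combine by CRT: x ≡ 53 (mod 73), x ≡ 6 (mod 7) ⇒ x ≡ 272 (mod 511).

272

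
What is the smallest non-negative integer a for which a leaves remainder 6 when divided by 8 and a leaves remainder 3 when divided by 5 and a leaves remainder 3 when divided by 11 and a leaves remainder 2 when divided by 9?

2918

The moduli are pairwise coprime; N = 8·5·11·9 = 3960.
N/8 = 495; 495 ≡ 7 (mod 8); 7·7 ≡ 1, so inverse 7.
N/5 = 792; 792 ≡ 2 (mod 5); 2·3 ≡ 1, so inverse 3.
N/11 = 360; 360 ≡ 8 (mod 11); 8·7 ≡ 1, so inverse 7.
N/9 = 440; 440 ≡ 8 (mod 9); 8·8 ≡ 1, so inverse 8.
a ≡ 6·495·7 + 3·792·3 + 3·360·7 + 2·440·8 = 42518.
42518 mod 3960 = 2918.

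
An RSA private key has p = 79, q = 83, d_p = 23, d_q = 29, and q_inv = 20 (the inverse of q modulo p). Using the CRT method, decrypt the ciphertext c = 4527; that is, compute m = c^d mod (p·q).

m₁ = c^(d_p) mod p: c ≡ 24 (mod 79), and 24^23 mod 79 = 56.
m₂ = c^(d_q) mod q: c ≡ 45 (mod 83), and 45^29 mod 83 = 62.
h = q_inv·(m₁ − m₂) mod p = 20·(56 − 62) mod 79 = 38.
m = m₂ + h·q = 62 + 38·83 = 3216.

3216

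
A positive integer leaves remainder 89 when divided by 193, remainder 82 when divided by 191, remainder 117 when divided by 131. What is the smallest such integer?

1566091

Combine the congruences pairwise.
From N ≡ 89 (mod 193) write N = 89 + 193t. Substituting into N ≡ 82 (mod 191) gives 193t ≡ 184 (mod 191), and since 2⁻¹ ≡ 96 (mod 191), t ≡ 92. Hence N ≡ 89 + 193·92 = 17845 (mod 36863).
From N ≡ 17845 (mod 36863) write N = 17845 + 36863t. Substituting into N ≡ 117 (mod 131) gives 36863t ≡ 88 (mod 131), and since 52⁻¹ ≡ 63 (mod 131), t ≡ 42. Hence N ≡ 17845 + 36863·42 = 1566091 (mod 4829053).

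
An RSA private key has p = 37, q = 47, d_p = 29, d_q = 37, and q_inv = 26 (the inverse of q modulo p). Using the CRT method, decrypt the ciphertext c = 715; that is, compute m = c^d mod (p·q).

m₁ = c^(d_p) mod p: c ≡ 12 (mod 37), and 12^29 mod 37 = 33.
m₂ = c^(d_q) mod q: c ≡ 10 (mod 47), and 10^37 mod 47 = 43.
h = q_inv·(m₁ − m₂) mod p = 26·(33 − 43) mod 37 = 36.
m = m₂ + h·q = 43 + 36·47 = 1735.

1735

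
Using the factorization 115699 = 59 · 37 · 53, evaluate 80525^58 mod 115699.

1594

Mod 59: 80525 ≡ 49; since 58 | 58, by Fermat 49^58 ≡ 1 (mod 59).
Mod 37: 80525 ≡ 13; by Fermat, exponent reduces to 58 mod 36 = 22; 13^22 ≡ 3 (mod 37).
Mod 53: 80525 ≡ 18; by Fermat, exponent reduces to 58 mod 52 = 6; 18^6 ≡ 4 (mod 53).
Combine by CRT: x ≡ 1 (mod 59), x ≡ 3 (mod 37), x ≡ 4 (mod 53) ⇒ x ≡ 1594 (mod 115699).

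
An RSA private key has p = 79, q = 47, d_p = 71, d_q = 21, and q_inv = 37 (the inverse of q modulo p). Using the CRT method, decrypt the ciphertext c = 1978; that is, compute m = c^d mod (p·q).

m₁ = c^(d_p) mod p: c ≡ 3 (mod 79), and 3^71 mod 79 = 60.
m₂ = c^(d_q) mod q: c ≡ 4 (mod 47), and 4^21 mod 47 = 3.
h = q_inv·(m₁ − m₂) mod p = 37·(60 − 3) mod 79 = 55.
m = m₂ + h·q = 3 + 55·47 = 2588.

2588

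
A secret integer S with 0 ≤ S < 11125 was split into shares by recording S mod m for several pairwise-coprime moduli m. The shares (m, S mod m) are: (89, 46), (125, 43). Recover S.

From S ≡ 46 (mod 89) write S = 46 + 89t. Substituting into S ≡ 43 (mod 125) gives 89t ≡ 122 (mod 125), and since 89⁻¹ ≡ 59 (mod 125), t ≡ 73. Hence S ≡ 46 + 89·73 = 6543 (mod 11125).

6543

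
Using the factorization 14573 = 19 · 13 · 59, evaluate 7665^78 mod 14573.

7981

Mod 19: 7665 ≡ 8; by Fermat, exponent reduces to 78 mod 18 = 6; 8^6 ≡ 1 (mod 19).
Mod 13: 7665 ≡ 8; by Fermat, exponent reduces to 78 mod 12 = 6; 8^6 ≡ 12 (mod 13).
Mod 59: 7665 ≡ 54; by Fermat, exponent reduces to 78 mod 58 = 20; 54^20 ≡ 16 (mod 59).
Combine by CRT: x ≡ 1 (mod 19), x ≡ 12 (mod 13), x ≡ 16 (mod 59) ⇒ x ≡ 7981 (mod 14573).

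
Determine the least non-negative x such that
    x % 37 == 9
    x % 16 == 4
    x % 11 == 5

6484

The moduli are pairwise coprime; N = 37·16·11 = 6512.
N/37 = 176; 176 ≡ 28 (mod 37); 28·4 ≡ 1, so inverse 4.
N/16 = 407; 407 ≡ 7 (mod 16); 7·7 ≡ 1, so inverse 7.
N/11 = 592; 592 ≡ 9 (mod 11); 9·5 ≡ 1, so inverse 5.
x ≡ 9·176·4 + 4·407·7 + 5·592·5 = 32532.
32532 mod 6512 = 6484.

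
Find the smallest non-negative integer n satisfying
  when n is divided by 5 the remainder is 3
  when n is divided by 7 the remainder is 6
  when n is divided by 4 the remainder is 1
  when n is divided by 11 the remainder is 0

1133

From n ≡ 3 (mod 5) write n = 3 + 5t. Substituting into n ≡ 6 (mod 7) gives 5t ≡ 3 (mod 7), and since 5⁻¹ ≡ 3 (mod 7), t ≡ 2. Hence n ≡ 3 + 5·2 = 13 (mod 35).
From n ≡ 13 (mod 35) write n = 13 + 35t. Substituting into n ≡ 1 (mod 4) gives 35t ≡ 0 (mod 4), and since 3⁻¹ ≡ 3 (mod 4), t ≡ 0. Hence n ≡ 13 + 35·0 = 13 (mod 140).
From n ≡ 13 (mod 140) write n = 13 + 140t. Substituting into n ≡ 0 (mod 11) gives 140t ≡ 9 (mod 11), and since 8⁻¹ ≡ 7 (mod 11), t ≡ 8. Hence n ≡ 13 + 140·8 = 1133 (mod 1540).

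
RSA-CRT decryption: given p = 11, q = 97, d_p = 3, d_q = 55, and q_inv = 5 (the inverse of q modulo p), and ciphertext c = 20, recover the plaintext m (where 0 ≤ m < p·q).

69

m₁ = c^(d_p) mod p: c ≡ 9 (mod 11), and 9^3 mod 11 = 3.
m₂ = c^(d_q) mod q: c ≡ 20 (mod 97), and 20^55 mod 97 = 69.
h = q_inv·(m₁ − m₂) mod p = 5·(3 − 69) mod 11 = 0.
m = m₂ + h·q = 69 + 0·97 = 69.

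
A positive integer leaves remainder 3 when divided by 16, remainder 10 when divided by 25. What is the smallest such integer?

35

Combine the congruences pairwise.
From m ≡ 3 (mod 16) write m = 3 + 16t. Substituting into m ≡ 10 (mod 25) gives 16t ≡ 7 (mod 25), and since 16⁻¹ ≡ 11 (mod 25), t ≡ 2. Hence m ≡ 3 + 16·2 = 35 (mod 400).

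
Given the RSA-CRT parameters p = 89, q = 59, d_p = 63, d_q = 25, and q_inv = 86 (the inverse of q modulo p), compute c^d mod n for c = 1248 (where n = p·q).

m₁ = c^(d_p) mod p: c ≡ 2 (mod 89), and 2^63 mod 89 = 78.
m₂ = c^(d_q) mod q: c ≡ 9 (mod 59), and 9^25 mod 59 = 5.
h = q_inv·(m₁ − m₂) mod p = 86·(78 − 5) mod 89 = 48.
m = m₂ + h·q = 5 + 48·59 = 2837.

2837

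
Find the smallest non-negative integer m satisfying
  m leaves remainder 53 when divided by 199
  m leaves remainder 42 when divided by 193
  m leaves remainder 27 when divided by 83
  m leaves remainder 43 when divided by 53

From m ≡ 53 (mod 199) write m = 53 + 199t. Substituting into m ≡ 42 (mod 193) gives 199t ≡ 182 (mod 193), and since 6⁻¹ ≡ 161 (mod 193), t ≡ 159. Hence m ≡ 53 + 199·159 = 31694 (mod 38407).
From m ≡ 31694 (mod 38407) write m = 31694 + 38407t. Substituting into m ≡ 27 (mod 83) gives 38407t ≡ 39 (mod 83), and since 61⁻¹ ≡ 49 (mod 83), t ≡ 2. Hence m ≡ 31694 + 38407·2 = 108508 (mod 3187781).
From m ≡ 108508 (mod 3187781) write m = 108508 + 3187781t. Substituting into m ≡ 43 (mod 53) gives 3187781t ≡ 26 (mod 53), and since 43⁻¹ ≡ 37 (mod 53), t ≡ 8. Hence m ≡ 108508 + 3187781·8 = 25610756 (mod 168952393).

25610756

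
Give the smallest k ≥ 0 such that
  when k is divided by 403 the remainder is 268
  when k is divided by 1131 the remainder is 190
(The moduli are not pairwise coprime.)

34120

Combine the congruences pairwise.
gcd(403, 1131) = 13 and 13 | (190 − 268), so the pair is consistent; merging gives k ≡ 34120 (mod 35061), where 35061 = lcm(403, 1131).
The solution is unique modulo lcm(403, 1131) = 35061.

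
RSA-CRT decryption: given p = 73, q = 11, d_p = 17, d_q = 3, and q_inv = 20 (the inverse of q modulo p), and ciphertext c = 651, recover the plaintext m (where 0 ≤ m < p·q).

m₁ = c^(d_p) mod p: c ≡ 67 (mod 73), and 67^17 mod 73 = 61.
m₂ = c^(d_q) mod q: c ≡ 2 (mod 11), and 2^3 mod 11 = 8.
h = q_inv·(m₁ − m₂) mod p = 20·(61 − 8) mod 73 = 38.
m = m₂ + h·q = 8 + 38·11 = 426.

426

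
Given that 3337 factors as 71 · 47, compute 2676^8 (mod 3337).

1297

Mod 71: 2676 ≡ 49; 49^8 ≡ 19 (mod 71).
Mod 47: 2676 ≡ 44; 44^8 ≡ 28 (mod 47).
Combine by CRT: x ≡ 19 (mod 71), x ≡ 28 (mod 47) ⇒ x ≡ 1297 (mod 3337).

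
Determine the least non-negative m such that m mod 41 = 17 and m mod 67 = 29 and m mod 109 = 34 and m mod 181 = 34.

The moduli are pairwise coprime; N = 41·67·109·181 = 54195563.
N/41 = 1321843; 1321843 ≡ 3 (mod 41); 3·14 ≡ 1, so inverse 14.
N/67 = 808889; 808889 ≡ 65 (mod 67); 65·33 ≡ 1, so inverse 33.
N/109 = 497207; 497207 ≡ 58 (mod 109); 58·47 ≡ 1, so inverse 47.
N/181 = 299423; 299423 ≡ 49 (mod 181); 49·133 ≡ 1, so inverse 133.
m ≡ 17·1321843·14 + 29·808889·33 + 34·497207·47 + 34·299423·133 = 3237232999.
3237232999 mod 54195563 = 39694782.

39694782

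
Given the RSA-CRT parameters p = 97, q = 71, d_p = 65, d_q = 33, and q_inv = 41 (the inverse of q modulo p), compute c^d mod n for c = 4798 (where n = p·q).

m₁ = c^(d_p) mod p: c ≡ 45 (mod 97), and 45^65 mod 97 = 45.
m₂ = c^(d_q) mod q: c ≡ 41 (mod 71), and 41^33 mod 71 = 34.
h = q_inv·(m₁ − m₂) mod p = 41·(45 − 34) mod 97 = 63.
m = m₂ + h·q = 34 + 63·71 = 4507.

4507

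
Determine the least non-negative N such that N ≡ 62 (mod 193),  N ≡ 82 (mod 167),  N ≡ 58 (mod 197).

From N ≡ 62 (mod 193) write N = 62 + 193t. Substituting into N ≡ 82 (mod 167) gives 193t ≡ 20 (mod 167), and since 26⁻¹ ≡ 45 (mod 167), t ≡ 65. Hence N ≡ 62 + 193·65 = 12607 (mod 32231).
From N ≡ 12607 (mod 32231) write N = 12607 + 32231t. Substituting into N ≡ 58 (mod 197) gives 32231t ≡ 59 (mod 197), and since 120⁻¹ ≡ 110 (mod 197), t ≡ 186. Hence N ≡ 12607 + 32231·186 = 6007573 (mod 6349507).

6007573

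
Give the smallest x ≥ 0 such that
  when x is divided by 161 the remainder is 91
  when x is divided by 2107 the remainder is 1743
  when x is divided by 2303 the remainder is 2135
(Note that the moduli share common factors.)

2176167

gcd(161, 2107) = 7 and 7 | (1743 − 91), so the pair is consistent; merging gives x ≡ 43883 (mod 48461), where 48461 = lcm(161, 2107).
gcd(48461, 2303) = 49 and 49 | (2135 − 43883), so the pair is consistent; merging gives x ≡ 2176167 (mod 2277667), where 2277667 = lcm(48461, 2303).
The solution is unique modulo lcm(161, 2107, 2303) = 2277667.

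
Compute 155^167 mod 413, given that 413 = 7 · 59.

351

Mod 7: 155 ≡ 1; by Fermat, exponent reduces to 167 mod 6 = 5; 1^5 ≡ 1 (mod 7).
Mod 59: 155 ≡ 37; by Fermat, exponent reduces to 167 mod 58 = 51; 37^51 ≡ 56 (mod 59).
Combine by CRT: x ≡ 1 (mod 7), x ≡ 56 (mod 59) ⇒ x ≡ 351 (mod 413).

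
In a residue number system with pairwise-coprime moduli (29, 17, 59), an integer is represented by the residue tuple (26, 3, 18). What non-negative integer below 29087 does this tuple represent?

Combine the congruences pairwise.
From x ≡ 26 (mod 29) write x = 26 + 29t. Substituting into x ≡ 3 (mod 17) gives 29t ≡ 11 (mod 17), and since 12⁻¹ ≡ 10 (mod 17), t ≡ 8. Hence x ≡ 26 + 29·8 = 258 (mod 493).
From x ≡ 258 (mod 493) write x = 258 + 493t. Substituting into x ≡ 18 (mod 59) gives 493t ≡ 55 (mod 59), and since 21⁻¹ ≡ 45 (mod 59), t ≡ 56. Hence x ≡ 258 + 493·56 = 27866 (mod 29087).

27866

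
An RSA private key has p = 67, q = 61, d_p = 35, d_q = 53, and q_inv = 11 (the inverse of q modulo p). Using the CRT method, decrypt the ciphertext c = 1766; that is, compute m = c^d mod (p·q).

4060

m₁ = c^(d_p) mod p: c ≡ 24 (mod 67), and 24^35 mod 67 = 40.
m₂ = c^(d_q) mod q: c ≡ 58 (mod 61), and 58^53 mod 61 = 34.
h = q_inv·(m₁ − m₂) mod p = 11·(40 − 34) mod 67 = 66.
m = m₂ + h·q = 34 + 66·61 = 4060.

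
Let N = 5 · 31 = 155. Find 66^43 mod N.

126

Mod 5: 66 ≡ 1; by Fermat, exponent reduces to 43 mod 4 = 3; 1^3 ≡ 1 (mod 5).
Mod 31: 66 ≡ 4; by Fermat, exponent reduces to 43 mod 30 = 13; 4^13 ≡ 2 (mod 31).
Combine by CRT: x ≡ 1 (mod 5), x ≡ 2 (mod 31) ⇒ x ≡ 126 (mod 155).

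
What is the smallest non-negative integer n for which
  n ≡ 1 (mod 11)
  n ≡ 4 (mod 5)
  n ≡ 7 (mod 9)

The moduli are pairwise coprime; M = 11·5·9 = 495.
M/11 = 45; 45 ≡ 1 (mod 11), inverse 1.
M/5 = 99; 99 ≡ 4 (mod 5); 4·4 ≡ 1, so inverse 4.
M/9 = 55; 55 ≡ 1 (mod 9), inverse 1.
n ≡ 1·45·1 + 4·99·4 + 7·55·1 = 2014.
2014 mod 495 = 34.

34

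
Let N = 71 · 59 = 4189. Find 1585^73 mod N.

Mod 71: 1585 ≡ 23; by Fermat, exponent reduces to 73 mod 70 = 3; 23^3 ≡ 26 (mod 71).
Mod 59: 1585 ≡ 51; by Fermat, exponent reduces to 73 mod 58 = 15; 51^15 ≡ 46 (mod 59).
Combine by CRT: x ≡ 26 (mod 71), x ≡ 46 (mod 59) ⇒ x ≡ 2937 (mod 4189).

2937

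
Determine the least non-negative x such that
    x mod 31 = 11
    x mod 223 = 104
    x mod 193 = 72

Combine the congruences pairwise.
From x ≡ 11 (mod 31) write x = 11 + 31t. Substituting into x ≡ 104 (mod 223) gives 31t ≡ 93 (mod 223), and since 31⁻¹ ≡ 36 (mod 223), t ≡ 3. Hence x ≡ 11 + 31·3 = 104 (mod 6913).
From x ≡ 104 (mod 6913) write x = 104 + 6913t. Substituting into x ≡ 72 (mod 193) gives 6913t ≡ 161 (mod 193), and since 158⁻¹ ≡ 11 (mod 193), t ≡ 34. Hence x ≡ 104 + 6913·34 = 235146 (mod 1334209).

235146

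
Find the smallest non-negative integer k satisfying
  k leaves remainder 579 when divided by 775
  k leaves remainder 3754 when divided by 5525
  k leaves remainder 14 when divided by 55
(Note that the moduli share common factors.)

1583904

gcd(775, 5525) = 25 and 25 | (3754 − 579), so the pair is consistent; merging gives k ≡ 42429 (mod 171275), where 171275 = lcm(775, 5525).
gcd(171275, 55) = 5 and 5 | (14 − 42429), so the pair is consistent; merging gives k ≡ 1583904 (mod 1884025), where 1884025 = lcm(171275, 55).
The solution is unique modulo lcm(775, 5525, 55) = 1884025.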